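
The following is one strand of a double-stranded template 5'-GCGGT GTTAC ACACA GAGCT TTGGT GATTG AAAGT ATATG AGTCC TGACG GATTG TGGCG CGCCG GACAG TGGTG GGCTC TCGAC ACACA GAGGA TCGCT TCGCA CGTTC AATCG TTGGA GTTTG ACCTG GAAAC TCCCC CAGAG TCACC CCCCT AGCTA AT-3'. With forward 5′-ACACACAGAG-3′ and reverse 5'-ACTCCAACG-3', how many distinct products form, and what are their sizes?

The forward primer ACACACAGAG matches the top strand at positions 9–18, 84–93.
The reverse primer's reverse complement is CGTTGGAGT, matching at positions 114–122.
Each forward site pairs with the reverse site to give a product ending at position 122: sizes 114, 39 bp.

Two products: 114 bp, 39 bp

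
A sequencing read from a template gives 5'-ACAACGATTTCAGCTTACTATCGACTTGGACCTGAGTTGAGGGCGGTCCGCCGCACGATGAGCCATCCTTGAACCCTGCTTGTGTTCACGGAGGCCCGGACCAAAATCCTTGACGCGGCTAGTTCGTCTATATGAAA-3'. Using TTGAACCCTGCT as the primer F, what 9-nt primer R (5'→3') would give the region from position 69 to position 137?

The product's 3' end on the top strand is position 137.
The reverse primer anneals to the top strand over positions 129–137, i.e. to TATATGAAA.
Its sequence written 5'→3' is the reverse complement: TTTCATATA.

5'-TTTCATATA-3'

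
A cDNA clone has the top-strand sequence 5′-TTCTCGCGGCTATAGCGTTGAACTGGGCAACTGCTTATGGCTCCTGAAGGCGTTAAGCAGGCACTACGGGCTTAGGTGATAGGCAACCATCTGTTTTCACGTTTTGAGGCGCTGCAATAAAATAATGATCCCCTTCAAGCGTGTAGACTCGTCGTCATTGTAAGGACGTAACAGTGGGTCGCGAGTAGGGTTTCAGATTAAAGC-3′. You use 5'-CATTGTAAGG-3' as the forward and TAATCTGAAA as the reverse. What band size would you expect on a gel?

The forward primer matches the template at positions 156–165.
Taking the reverse complement of TAATCTGAAA gives TTTCAGATTA, found at positions 191–200 on the template; the primer anneals here to the top strand with its 3' end pointing upstream.
Amplicon spans positions 156–200: 45 bp.

45 bp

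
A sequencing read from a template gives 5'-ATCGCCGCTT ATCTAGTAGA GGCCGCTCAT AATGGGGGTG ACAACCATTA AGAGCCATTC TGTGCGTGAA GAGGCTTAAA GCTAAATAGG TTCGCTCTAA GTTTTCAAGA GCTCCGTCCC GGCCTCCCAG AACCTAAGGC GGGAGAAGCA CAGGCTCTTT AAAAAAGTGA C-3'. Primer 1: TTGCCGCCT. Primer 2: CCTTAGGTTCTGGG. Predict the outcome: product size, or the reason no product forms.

Primer 1 (TTGCCGCCT) does not match the top strand, and its reverse complement AGGCGGCAA does not match either.
With no annealing site for primer 1, no amplification occurs.

No product — primer 1 has no binding site in the template.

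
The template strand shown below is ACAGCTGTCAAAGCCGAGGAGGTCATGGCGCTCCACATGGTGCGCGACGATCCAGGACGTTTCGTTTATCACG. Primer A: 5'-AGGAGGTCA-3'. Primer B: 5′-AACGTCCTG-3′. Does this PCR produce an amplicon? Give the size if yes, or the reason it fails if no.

Primer A (AGGAGGTCA) matches the top strand at positions 17–25; it acts as a forward primer.
Primer B's reverse complement is CAGGACGTT, matching the top strand at positions 53–61; it acts as a reverse primer.
The 3' ends face each other across positions 17–61, giving a 45 bp product.

Yes — a 45 bp product.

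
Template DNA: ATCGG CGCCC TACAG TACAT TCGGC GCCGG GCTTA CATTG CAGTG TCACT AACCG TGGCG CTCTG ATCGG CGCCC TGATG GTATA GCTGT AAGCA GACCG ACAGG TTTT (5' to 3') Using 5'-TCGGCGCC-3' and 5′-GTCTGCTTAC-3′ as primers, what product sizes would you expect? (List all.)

97 bp, 78 bp, 32 bp

The forward primer TCGGCGCC matches the top strand at positions 2–9, 21–28, 67–74.
The reverse primer's reverse complement is GTAAGCAGAC, matching at positions 89–98.
Each forward site pairs with the reverse site to give a product ending at position 98: sizes 97, 78, 32 bp.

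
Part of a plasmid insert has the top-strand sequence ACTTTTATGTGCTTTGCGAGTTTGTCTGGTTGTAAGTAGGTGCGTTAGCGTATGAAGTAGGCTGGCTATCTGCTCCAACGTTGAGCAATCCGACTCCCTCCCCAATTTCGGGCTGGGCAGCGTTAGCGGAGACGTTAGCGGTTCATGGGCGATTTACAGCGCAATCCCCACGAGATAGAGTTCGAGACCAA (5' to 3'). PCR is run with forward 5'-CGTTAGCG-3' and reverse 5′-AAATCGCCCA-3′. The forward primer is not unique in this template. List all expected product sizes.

113 bp, 35 bp, 23 bp

The forward primer CGTTAGCG matches the top strand at positions 43–50, 121–128, 133–140.
The reverse primer's reverse complement is TGGGCGATTT, matching at positions 146–155.
Each forward site pairs with the reverse site to give a product ending at position 155: sizes 113, 35, 23 bp.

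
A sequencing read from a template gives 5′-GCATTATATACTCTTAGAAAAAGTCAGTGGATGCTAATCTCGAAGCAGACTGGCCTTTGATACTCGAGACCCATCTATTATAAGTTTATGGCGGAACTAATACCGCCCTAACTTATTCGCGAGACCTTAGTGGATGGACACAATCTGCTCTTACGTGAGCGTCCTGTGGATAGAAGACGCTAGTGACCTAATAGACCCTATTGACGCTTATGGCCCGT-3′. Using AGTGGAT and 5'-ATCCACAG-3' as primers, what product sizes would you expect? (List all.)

The forward primer AGTGGAT matches the top strand at positions 26–32, 129–135.
The reverse primer's reverse complement is CTGTGGAT, matching at positions 164–171.
Each forward site pairs with the reverse site to give a product ending at position 171: sizes 146, 43 bp.

146 bp, 43 bp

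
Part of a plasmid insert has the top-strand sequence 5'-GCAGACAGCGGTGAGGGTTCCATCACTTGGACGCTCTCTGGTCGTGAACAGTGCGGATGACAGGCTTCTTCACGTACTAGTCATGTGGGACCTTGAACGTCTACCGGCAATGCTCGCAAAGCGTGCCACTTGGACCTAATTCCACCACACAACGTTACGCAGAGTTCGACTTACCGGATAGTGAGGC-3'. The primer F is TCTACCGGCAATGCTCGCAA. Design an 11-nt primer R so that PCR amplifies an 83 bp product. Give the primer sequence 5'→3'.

The forward primer binds at positions 100–119, so an 83 bp product ends at position 100 + 83 − 1 = 182.
The reverse primer anneals to the top strand over positions 172–182, i.e. to TACCGGATAGT.
Its sequence written 5'→3' is the reverse complement: ACTATCCGGTA.

5'-ACTATCCGGTA-3'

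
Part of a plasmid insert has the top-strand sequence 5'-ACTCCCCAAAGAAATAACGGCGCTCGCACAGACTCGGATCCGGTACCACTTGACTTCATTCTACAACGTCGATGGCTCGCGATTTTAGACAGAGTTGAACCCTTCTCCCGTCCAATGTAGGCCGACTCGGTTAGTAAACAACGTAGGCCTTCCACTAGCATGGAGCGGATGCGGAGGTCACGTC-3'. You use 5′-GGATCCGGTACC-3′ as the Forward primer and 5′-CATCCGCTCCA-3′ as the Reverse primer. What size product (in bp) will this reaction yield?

Forward primer GGATCCGGTACC is found on the top strand at positions 36–47.
Taking the reverse complement of CATCCGCTCCA gives TGGAGCGGATG, found at positions 161–171 on the template; the primer anneals here to the top strand with its 3' end pointing upstream.
Amplicon spans positions 36–171: 136 bp.

136 bp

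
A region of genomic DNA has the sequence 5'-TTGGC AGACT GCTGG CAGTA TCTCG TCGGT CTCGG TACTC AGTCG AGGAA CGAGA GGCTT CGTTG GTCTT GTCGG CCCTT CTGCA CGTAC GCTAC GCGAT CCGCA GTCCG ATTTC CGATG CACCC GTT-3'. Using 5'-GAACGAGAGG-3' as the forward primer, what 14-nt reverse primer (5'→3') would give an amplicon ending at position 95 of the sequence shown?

5'-GTAGCGTACGTGCA-3'

The forward primer binds at positions 48–57; the product's 3' end on the top strand is position 95.
The reverse primer anneals to the top strand over positions 82–95, i.e. to TGCACGTACGCTAC.
Its sequence written 5'→3' is the reverse complement: GTAGCGTACGTGCA.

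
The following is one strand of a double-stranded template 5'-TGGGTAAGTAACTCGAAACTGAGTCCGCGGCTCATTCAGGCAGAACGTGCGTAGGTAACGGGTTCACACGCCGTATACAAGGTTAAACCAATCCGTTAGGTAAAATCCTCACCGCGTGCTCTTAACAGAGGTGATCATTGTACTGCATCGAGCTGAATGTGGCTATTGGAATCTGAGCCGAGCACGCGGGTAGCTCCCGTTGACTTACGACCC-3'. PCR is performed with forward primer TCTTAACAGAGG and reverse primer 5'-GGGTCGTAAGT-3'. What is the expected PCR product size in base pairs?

94 bp

Scanning the template, TCTTAACAGAGG occurs at positions 120–131; this primer anneals to the bottom strand there with its 3' end pointing downstream.
Reverse complement of the reverse primer: ACTTACGACCC. This occurs on the top strand at positions 203–213.
The product runs from position 120 to position 213, so its length is 213 − 120 + 1 = 94 bp.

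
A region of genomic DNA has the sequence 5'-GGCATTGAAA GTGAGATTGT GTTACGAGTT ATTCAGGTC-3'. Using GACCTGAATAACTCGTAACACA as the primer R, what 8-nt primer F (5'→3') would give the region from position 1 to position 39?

The reverse primer's reverse complement TGTGTTACGAGTTATTCAGGTC matches the template at positions 18–39; the product starts at position 1.
The forward primer is identical to the top strand over positions 1–8: GGCATTGA.

5'-GGCATTGA-3'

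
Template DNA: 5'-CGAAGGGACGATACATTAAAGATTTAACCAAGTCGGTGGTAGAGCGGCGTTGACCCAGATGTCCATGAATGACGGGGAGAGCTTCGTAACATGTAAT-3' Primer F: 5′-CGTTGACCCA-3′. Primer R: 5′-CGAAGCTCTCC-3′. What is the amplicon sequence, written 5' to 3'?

The forward primer matches the template at positions 48–57.
The reverse primer's reverse complement is GGAGAGCTTCG, which matches the template at positions 76–86.
The product is the template from position 48 through 86 (39 bp).

5'-CGTTGACCCAGATGTCCATGAATGACGGGGAGAGCTTCG-3'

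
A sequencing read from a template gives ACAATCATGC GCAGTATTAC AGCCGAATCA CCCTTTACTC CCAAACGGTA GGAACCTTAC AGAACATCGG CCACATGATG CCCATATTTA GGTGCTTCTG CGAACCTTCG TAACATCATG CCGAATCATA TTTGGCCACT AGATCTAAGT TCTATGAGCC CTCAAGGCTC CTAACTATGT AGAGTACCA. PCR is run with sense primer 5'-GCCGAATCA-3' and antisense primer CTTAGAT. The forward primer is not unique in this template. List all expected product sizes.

128 bp, 30 bp

The forward primer GCCGAATCA matches the top strand at positions 22–30, 120–128.
The reverse primer's reverse complement is ATCTAAG, matching at positions 143–149.
Each forward site pairs with the reverse site to give a product ending at position 149: sizes 128, 30 bp.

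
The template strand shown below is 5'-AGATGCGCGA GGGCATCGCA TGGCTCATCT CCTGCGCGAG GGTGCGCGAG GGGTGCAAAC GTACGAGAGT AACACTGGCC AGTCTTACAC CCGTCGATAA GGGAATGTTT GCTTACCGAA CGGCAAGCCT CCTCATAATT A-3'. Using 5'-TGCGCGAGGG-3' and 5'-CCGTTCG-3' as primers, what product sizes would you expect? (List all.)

The forward primer TGCGCGAGGG matches the top strand at positions 4–13, 33–42, 43–52.
The reverse primer's reverse complement is CGAACGG, matching at positions 117–123.
Each forward site pairs with the reverse site to give a product ending at position 123: sizes 120, 91, 81 bp.

120 bp, 91 bp, 81 bp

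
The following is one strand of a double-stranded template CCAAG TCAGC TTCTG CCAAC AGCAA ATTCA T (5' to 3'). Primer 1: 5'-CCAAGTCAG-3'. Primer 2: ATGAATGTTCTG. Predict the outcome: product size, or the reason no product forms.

No product — primer 2 has no binding site in the template.

Primer 2 (ATGAATGTTCTG) does not match the top strand, and its reverse complement CAGAACATTCAT does not match either.
With no annealing site for primer 2, no amplification occurs.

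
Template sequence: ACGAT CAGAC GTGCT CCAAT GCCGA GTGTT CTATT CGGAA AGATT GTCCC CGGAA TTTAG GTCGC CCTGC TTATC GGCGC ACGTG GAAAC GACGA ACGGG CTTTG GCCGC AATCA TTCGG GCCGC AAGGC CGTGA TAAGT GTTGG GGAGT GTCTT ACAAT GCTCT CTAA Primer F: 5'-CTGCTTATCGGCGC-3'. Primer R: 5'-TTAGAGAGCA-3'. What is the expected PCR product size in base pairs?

Scanning the template, CTGCTTATCGGCGC occurs at positions 67–80; this primer anneals to the bottom strand there with its 3' end pointing downstream.
Taking the reverse complement of TTAGAGAGCA gives TGCTCTCTAA, found at positions 160–169 on the template; the primer anneals here to the top strand with its 3' end pointing upstream.
Amplicon spans positions 67–169: 103 bp.

103 bp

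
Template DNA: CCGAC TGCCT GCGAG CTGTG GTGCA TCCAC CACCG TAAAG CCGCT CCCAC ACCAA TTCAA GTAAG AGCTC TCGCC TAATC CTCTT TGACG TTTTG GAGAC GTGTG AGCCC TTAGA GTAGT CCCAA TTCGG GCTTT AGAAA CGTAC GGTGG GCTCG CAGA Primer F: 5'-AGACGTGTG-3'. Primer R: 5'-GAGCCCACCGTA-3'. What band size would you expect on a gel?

Forward primer AGACGTGTG is found on the top strand at positions 97–105.
The reverse primer's reverse complement is TACGGTGGGCTC, which matches the template at positions 143–154.
Product length = (reverse-primer end) − (forward-primer start) + 1 = 154 − 97 + 1 = 58 bp.

58 bp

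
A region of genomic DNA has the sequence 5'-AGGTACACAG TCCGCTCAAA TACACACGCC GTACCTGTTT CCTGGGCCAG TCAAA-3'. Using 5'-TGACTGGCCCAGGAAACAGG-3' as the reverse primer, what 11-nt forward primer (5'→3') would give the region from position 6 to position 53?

5'-CACAGTCCGCT-3'

The reverse primer's reverse complement CCTGTTTCCTGGGCCAGTCA matches the template at positions 34–53; the product starts at position 6.
The forward primer is identical to the top strand over positions 6–16: CACAGTCCGCT.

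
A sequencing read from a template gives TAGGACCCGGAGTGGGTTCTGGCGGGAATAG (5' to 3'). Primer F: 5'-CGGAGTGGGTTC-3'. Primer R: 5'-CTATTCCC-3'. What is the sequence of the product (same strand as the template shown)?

5'-CGGAGTGGGTTCTGGCGGGAATAG-3'

Forward primer CGGAGTGGGTTC is found on the top strand at positions 8–19.
The reverse primer's reverse complement is GGGAATAG, which matches the template at positions 24–31.
The product is the template from position 8 through 31 (24 bp).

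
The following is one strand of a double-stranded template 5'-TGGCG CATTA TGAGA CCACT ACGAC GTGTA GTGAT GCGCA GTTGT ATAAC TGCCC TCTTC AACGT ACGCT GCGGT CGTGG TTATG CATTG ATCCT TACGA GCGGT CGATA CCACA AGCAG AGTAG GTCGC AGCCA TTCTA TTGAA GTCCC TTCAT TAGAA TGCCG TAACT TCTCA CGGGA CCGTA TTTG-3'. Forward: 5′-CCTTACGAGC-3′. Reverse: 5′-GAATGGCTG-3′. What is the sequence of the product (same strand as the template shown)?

Forward primer CCTTACGAGC is found on the top strand at positions 93–102.
The reverse primer's reverse complement is CAGCCATTC, which matches the template at positions 130–138.
The product is the template from position 93 through 138 (46 bp).

5'-CCTTACGAGCGGTCGATACCACAAGCAGAGTAGGTCGCAGCCATTC-3'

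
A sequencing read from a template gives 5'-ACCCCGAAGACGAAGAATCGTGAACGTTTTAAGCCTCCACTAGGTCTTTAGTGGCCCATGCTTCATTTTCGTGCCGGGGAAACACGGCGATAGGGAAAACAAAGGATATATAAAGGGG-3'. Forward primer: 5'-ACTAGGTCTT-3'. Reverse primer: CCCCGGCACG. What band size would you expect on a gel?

41 bp

Scanning the template, ACTAGGTCTT occurs at positions 39–48; this primer anneals to the bottom strand there with its 3' end pointing downstream.
The reverse primer's reverse complement is CGTGCCGGGG, which matches the template at positions 70–79.
The product runs from position 39 to position 79, so its length is 79 − 39 + 1 = 41 bp.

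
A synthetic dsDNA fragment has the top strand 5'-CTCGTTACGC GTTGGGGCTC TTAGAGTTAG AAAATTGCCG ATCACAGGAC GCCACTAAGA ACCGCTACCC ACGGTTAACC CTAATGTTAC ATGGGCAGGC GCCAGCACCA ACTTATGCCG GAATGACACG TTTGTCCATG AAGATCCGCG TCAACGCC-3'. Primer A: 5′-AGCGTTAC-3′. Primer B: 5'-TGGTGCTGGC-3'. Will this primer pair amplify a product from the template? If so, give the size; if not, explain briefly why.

No product — primer A has no binding site in the template.

Primer A (AGCGTTAC) does not match the top strand, and its reverse complement GTAACGCT does not match either.
With no annealing site for primer A, no amplification occurs.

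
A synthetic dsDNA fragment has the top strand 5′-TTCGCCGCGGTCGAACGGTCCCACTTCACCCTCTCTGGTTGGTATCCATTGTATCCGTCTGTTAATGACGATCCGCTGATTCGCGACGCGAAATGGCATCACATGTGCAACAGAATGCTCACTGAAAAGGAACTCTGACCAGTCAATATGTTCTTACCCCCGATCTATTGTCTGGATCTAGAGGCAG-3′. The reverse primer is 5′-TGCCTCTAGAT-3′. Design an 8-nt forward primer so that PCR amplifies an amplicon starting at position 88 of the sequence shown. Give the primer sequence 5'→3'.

The reverse primer's reverse complement ATCTAGAGGCA matches the template at positions 176–186; the product starts at position 88.
The forward primer is identical to the top strand over positions 88–95: GCGAAATG.

5'-GCGAAATG-3'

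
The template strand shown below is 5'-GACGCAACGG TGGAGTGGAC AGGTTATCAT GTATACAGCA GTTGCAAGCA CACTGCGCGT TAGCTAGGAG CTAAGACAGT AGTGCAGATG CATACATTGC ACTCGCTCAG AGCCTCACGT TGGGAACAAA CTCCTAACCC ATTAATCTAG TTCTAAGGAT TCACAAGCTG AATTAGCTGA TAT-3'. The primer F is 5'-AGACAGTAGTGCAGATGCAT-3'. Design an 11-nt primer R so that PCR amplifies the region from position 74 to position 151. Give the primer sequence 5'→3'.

5'-ACTAGATTAAT-3'

The product's 3' end on the top strand is position 151.
The reverse primer anneals to the top strand over positions 141–151, i.e. to ATTAATCTAGT.
Its sequence written 5'→3' is the reverse complement: ACTAGATTAAT.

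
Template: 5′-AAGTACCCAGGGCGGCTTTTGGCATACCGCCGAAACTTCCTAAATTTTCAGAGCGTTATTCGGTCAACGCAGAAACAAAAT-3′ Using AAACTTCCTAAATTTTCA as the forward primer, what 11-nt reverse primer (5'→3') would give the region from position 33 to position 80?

5'-TTTTGTTTCTG-3'

The product's 3' end on the top strand is position 80.
The reverse primer anneals to the top strand over positions 70–80, i.e. to CAGAAACAAAA.
Its sequence written 5'→3' is the reverse complement: TTTTGTTTCTG.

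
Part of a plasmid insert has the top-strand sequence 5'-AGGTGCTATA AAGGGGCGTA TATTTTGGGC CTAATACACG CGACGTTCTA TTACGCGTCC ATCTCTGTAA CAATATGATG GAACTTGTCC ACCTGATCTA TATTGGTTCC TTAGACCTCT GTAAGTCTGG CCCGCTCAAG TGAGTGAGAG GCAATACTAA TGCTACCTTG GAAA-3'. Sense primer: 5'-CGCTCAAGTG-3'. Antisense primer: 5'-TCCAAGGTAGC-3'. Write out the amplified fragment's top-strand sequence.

5'-CGCTCAAGTGAGTGAGAGGCAATACTAATGCTACCTTGGA-3'

The forward primer matches the template at positions 133–142.
Taking the reverse complement of TCCAAGGTAGC gives GCTACCTTGGA, found at positions 162–172 on the template; the primer anneals here to the top strand with its 3' end pointing upstream.
The product is the template from position 133 through 172 (40 bp).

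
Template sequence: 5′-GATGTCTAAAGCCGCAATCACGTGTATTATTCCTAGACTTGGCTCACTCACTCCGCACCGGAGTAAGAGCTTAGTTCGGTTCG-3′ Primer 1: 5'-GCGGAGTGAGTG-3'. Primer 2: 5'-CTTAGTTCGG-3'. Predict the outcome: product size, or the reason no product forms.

Primer 1 (GCGGAGTGAGTG) has reverse complement CACTCACTCCGC, which matches the top strand at positions 45–56; primer 1 anneals to the top strand there with its 3' end pointing upstream toward position 45.
Primer 2 (CTTAGTTCGG) matches the top strand directly at positions 70–79; it anneals to the bottom strand with its 3' end pointing downstream toward position 79.
The 3' ends diverge (primer 1 extends toward position 1, primer 2 toward position 83), so the primers never converge on a shared product.

No product — the primers' 3' ends point away from each other.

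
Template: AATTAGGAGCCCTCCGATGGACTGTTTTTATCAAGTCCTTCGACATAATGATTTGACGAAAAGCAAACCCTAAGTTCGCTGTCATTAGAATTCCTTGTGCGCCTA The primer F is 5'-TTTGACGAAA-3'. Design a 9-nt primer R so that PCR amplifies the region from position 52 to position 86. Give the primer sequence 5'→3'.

The product's 3' end on the top strand is position 86.
The reverse primer anneals to the top strand over positions 78–86, i.e. to GCTGTCATT.
Its sequence written 5'→3' is the reverse complement: AATGACAGC.

5'-AATGACAGC-3'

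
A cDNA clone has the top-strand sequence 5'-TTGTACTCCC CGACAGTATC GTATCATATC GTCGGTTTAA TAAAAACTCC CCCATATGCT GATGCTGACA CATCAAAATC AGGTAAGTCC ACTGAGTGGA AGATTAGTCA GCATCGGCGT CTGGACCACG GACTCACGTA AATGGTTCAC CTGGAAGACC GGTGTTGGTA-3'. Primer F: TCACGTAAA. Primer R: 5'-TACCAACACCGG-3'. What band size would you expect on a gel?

37 bp

Scanning the template, TCACGTAAA occurs at positions 134–142; this primer anneals to the bottom strand there with its 3' end pointing downstream.
Taking the reverse complement of TACCAACACCGG gives CCGGTGTTGGTA, found at positions 159–170 on the template; the primer anneals here to the top strand with its 3' end pointing upstream.
Amplicon spans positions 134–170: 37 bp.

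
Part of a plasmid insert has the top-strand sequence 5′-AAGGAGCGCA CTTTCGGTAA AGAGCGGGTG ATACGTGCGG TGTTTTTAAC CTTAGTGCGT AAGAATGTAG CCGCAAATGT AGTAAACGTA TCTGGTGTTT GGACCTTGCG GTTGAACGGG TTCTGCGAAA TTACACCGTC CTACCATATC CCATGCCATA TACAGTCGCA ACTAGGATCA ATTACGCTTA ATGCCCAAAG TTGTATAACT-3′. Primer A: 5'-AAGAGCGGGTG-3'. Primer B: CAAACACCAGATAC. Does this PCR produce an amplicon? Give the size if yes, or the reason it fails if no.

Yes — an 82 bp product.

Primer A (AAGAGCGGGTG) matches the top strand at positions 20–30; it acts as a forward primer.
Primer B's reverse complement is GTATCTGGTGTTTG, matching the top strand at positions 88–101; it acts as a reverse primer.
The 3' ends face each other across positions 20–101, giving an 82 bp product.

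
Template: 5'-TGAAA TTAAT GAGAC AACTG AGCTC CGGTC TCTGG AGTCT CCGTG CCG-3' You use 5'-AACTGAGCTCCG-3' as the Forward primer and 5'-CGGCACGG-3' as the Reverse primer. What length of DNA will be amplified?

Scanning the template, AACTGAGCTCCG occurs at positions 16–27; this primer anneals to the bottom strand there with its 3' end pointing downstream.
Taking the reverse complement of CGGCACGG gives CCGTGCCG, found at positions 41–48 on the template; the primer anneals here to the top strand with its 3' end pointing upstream.
The product runs from position 16 to position 48, so its length is 48 − 16 + 1 = 33 bp.

33 bp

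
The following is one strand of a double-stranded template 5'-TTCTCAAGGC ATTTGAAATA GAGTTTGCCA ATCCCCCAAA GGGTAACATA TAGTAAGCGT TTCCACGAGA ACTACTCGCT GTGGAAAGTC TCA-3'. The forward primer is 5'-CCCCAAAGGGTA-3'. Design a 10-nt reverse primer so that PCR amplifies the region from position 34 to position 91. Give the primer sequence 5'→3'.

The product's 3' end on the top strand is position 91.
The reverse primer anneals to the top strand over positions 82–91, i.e. to TGGAAAGTCT.
Its sequence written 5'→3' is the reverse complement: AGACTTTCCA.

5'-AGACTTTCCA-3'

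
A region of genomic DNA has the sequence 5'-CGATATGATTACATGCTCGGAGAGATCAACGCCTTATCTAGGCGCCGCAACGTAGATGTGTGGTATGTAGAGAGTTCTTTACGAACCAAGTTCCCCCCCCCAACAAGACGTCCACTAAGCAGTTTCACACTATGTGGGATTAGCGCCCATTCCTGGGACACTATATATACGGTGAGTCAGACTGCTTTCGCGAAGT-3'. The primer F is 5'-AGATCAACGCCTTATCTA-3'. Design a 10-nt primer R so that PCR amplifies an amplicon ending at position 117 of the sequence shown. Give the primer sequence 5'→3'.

5'-TAGTGGACGT-3'

The forward primer binds at positions 23–40; the product's 3' end on the top strand is position 117.
The reverse primer anneals to the top strand over positions 108–117, i.e. to ACGTCCACTA.
Its sequence written 5'→3' is the reverse complement: TAGTGGACGT.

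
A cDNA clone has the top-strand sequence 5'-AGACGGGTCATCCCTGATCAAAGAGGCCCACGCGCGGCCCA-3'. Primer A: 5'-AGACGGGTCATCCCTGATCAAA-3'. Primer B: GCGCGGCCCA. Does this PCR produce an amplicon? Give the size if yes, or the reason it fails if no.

Primer A (AGACGGGTCATCCCTGATCAAA) matches the top strand at positions 1–22 (3' end points downstream).
Primer B (GCGCGGCCCA) also matches the top strand directly, at positions 32–41 — its reverse complement TGGGCCGCGC is not present.
Both primers anneal to the bottom strand with 3' ends pointing the same way, so neither can prime synthesis back toward the other.

No product — both primers anneal to the same strand and extend in the same direction.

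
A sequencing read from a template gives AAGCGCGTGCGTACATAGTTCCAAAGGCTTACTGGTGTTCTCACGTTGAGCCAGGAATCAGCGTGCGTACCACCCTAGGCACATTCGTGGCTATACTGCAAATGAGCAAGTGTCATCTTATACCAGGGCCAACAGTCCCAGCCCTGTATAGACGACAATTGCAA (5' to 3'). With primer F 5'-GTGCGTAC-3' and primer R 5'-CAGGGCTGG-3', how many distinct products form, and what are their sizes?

The forward primer GTGCGTAC matches the top strand at positions 7–14, 63–70.
The reverse primer's reverse complement is CCAGCCCTG, matching at positions 138–146.
Each forward site pairs with the reverse site to give a product ending at position 146: sizes 140, 84 bp.

Two products: 140 bp, 84 bp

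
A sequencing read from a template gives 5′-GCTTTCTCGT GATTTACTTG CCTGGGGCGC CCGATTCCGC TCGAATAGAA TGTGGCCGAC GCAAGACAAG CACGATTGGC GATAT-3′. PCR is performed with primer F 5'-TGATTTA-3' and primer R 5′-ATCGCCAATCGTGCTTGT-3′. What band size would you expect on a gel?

Scanning the template, TGATTTA occurs at positions 10–16; this primer anneals to the bottom strand there with its 3' end pointing downstream.
Taking the reverse complement of ATCGCCAATCGTGCTTGT gives ACAAGCACGATTGGCGAT, found at positions 66–83 on the template; the primer anneals here to the top strand with its 3' end pointing upstream.
Amplicon spans positions 10–83: 74 bp.

74 bp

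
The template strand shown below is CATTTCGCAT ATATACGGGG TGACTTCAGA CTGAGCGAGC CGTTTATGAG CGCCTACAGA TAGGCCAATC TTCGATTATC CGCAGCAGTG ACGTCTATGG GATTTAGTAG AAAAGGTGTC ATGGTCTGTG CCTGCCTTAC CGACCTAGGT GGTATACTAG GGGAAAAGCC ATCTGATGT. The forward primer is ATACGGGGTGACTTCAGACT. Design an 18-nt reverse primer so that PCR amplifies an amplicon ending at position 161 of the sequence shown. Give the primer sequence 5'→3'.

The forward primer binds at positions 13–32; the product's 3' end on the top strand is position 161.
The reverse primer anneals to the top strand over positions 144–161, i.e. to CCTAGGTGGTATACTAGG.
Its sequence written 5'→3' is the reverse complement: CCTAGTATACCACCTAGG.

5'-CCTAGTATACCACCTAGG-3'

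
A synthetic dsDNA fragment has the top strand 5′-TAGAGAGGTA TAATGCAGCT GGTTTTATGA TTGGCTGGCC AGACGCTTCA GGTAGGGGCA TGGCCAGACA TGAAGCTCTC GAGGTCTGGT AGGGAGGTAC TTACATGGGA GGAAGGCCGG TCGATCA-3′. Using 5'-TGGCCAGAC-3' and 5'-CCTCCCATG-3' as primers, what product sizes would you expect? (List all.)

The forward primer TGGCCAGAC matches the top strand at positions 36–44, 61–69.
The reverse primer's reverse complement is CATGGGAGG, matching at positions 104–112.
Each forward site pairs with the reverse site to give a product ending at position 112: sizes 77, 52 bp.

77 bp, 52 bp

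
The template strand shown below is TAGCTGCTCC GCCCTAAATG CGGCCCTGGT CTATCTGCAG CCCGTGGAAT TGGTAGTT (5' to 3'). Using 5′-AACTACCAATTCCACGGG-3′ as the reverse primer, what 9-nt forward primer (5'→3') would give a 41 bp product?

5'-ATGCGGCCC-3'

The reverse primer's reverse complement CCCGTGGAATTGGTAGTT matches the template at positions 41–58, so the product ends at position 58.
A 41 bp product then starts at position 58 − 41 + 1 = 18.
The forward primer is identical to the top strand there: ATGCGGCCC.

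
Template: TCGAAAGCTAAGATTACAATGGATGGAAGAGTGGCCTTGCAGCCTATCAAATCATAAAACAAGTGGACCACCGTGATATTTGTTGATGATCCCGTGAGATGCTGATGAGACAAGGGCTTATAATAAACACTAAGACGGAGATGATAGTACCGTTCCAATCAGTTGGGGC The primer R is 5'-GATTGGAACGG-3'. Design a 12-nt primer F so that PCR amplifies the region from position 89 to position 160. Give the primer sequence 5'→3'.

The reverse primer's reverse complement CCGTTCCAATC matches the template at positions 150–160; the product starts at position 89.
The forward primer is identical to the top strand over positions 89–100: ATCCCGTGAGAT.

5'-ATCCCGTGAGAT-3'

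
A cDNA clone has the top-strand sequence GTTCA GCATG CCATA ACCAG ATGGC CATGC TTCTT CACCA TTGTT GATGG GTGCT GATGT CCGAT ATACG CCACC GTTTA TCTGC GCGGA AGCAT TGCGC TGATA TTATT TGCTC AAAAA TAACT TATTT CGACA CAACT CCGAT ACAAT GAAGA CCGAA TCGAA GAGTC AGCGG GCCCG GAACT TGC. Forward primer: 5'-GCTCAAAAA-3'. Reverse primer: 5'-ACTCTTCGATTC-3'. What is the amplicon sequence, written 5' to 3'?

Scanning the template, GCTCAAAAA occurs at positions 112–120; this primer anneals to the bottom strand there with its 3' end pointing downstream.
Taking the reverse complement of ACTCTTCGATTC gives GAATCGAAGAGT, found at positions 158–169 on the template; the primer anneals here to the top strand with its 3' end pointing upstream.
The product is the template from position 112 through 169 (58 bp).

5'-GCTCAAAAATAACTTATTTCGACACAACTCCGATACAATGAAGACCGAATCGAAGAGT-3'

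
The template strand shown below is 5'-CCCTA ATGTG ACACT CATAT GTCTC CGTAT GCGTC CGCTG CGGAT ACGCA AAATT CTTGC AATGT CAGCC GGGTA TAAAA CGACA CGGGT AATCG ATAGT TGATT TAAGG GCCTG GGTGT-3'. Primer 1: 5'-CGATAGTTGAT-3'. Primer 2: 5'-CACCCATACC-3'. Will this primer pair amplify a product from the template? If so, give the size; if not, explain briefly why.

No product — primer 2 has no binding site in the template.

Primer 2 (CACCCATACC) does not match the top strand, and its reverse complement GGTATGGGTG does not match either.
With no annealing site for primer 2, no amplification occurs.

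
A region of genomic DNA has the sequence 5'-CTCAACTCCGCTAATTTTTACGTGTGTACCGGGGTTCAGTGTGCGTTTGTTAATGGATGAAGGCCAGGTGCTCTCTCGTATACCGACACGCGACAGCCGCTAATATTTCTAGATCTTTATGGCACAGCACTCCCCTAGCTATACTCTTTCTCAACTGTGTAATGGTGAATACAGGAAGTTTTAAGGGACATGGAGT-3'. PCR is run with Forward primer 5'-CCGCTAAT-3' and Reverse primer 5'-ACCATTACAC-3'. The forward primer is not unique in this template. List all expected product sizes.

The forward primer CCGCTAAT matches the top strand at positions 8–15, 97–104.
The reverse primer's reverse complement is GTGTAATGGT, matching at positions 157–166.
Each forward site pairs with the reverse site to give a product ending at position 166: sizes 159, 70 bp.

159 bp, 70 bp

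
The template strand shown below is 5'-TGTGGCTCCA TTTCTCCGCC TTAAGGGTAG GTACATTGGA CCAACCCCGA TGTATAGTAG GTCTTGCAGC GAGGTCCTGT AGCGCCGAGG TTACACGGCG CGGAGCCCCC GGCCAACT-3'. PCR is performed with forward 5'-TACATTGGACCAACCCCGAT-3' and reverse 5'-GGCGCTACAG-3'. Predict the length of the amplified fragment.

55 bp

The forward primer matches the template at positions 32–51.
The reverse primer's reverse complement is CTGTAGCGCC, which matches the template at positions 77–86.
Product length = (reverse-primer end) − (forward-primer start) + 1 = 86 − 32 + 1 = 55 bp.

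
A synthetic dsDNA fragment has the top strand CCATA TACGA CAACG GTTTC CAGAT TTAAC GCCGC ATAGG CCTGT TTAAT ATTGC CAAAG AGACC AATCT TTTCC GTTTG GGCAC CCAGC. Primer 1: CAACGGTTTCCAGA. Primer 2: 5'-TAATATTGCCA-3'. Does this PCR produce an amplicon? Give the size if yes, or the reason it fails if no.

No product — both primers anneal to the same strand and extend in the same direction.

Primer 1 (CAACGGTTTCCAGA) matches the top strand at positions 11–24 (3' end points downstream).
Primer 2 (TAATATTGCCA) also matches the top strand directly, at positions 47–57 — its reverse complement TGGCAATATTA is not present.
Both primers anneal to the bottom strand with 3' ends pointing the same way, so neither can prime synthesis back toward the other.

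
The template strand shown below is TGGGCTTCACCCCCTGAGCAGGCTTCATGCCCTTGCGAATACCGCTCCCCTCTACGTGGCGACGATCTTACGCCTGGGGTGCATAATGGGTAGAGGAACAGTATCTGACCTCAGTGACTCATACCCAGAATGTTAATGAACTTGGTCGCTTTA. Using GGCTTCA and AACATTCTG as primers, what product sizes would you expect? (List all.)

The forward primer GGCTTCA matches the top strand at positions 3–9, 21–27.
The reverse primer's reverse complement is CAGAATGTT, matching at positions 126–134.
Each forward site pairs with the reverse site to give a product ending at position 134: sizes 132, 114 bp.

132 bp, 114 bp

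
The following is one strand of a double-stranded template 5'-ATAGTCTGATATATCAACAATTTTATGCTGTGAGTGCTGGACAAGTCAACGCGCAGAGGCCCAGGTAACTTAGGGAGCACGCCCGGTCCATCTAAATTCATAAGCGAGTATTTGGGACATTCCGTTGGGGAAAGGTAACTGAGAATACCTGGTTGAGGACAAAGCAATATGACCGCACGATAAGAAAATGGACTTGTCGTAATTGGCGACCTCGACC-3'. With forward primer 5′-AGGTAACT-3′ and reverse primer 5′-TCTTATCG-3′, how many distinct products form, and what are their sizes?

The forward primer AGGTAACT matches the top strand at positions 63–70, 133–140.
The reverse primer's reverse complement is CGATAAGA, matching at positions 178–185.
Each forward site pairs with the reverse site to give a product ending at position 185: sizes 123, 53 bp.

Two products: 123 bp, 53 bp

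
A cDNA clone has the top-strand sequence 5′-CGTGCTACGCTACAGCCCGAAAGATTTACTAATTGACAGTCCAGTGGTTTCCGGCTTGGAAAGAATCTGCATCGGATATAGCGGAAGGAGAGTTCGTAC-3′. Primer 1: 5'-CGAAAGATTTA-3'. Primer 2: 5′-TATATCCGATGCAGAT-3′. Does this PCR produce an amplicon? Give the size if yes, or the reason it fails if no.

Primer 1 (CGAAAGATTTA) matches the top strand at positions 18–28; it acts as a forward primer.
Primer 2's reverse complement is ATCTGCATCGGATATA, matching the top strand at positions 65–80; it acts as a reverse primer.
The 3' ends face each other across positions 18–80, giving a 63 bp product.

Yes — a 63 bp product.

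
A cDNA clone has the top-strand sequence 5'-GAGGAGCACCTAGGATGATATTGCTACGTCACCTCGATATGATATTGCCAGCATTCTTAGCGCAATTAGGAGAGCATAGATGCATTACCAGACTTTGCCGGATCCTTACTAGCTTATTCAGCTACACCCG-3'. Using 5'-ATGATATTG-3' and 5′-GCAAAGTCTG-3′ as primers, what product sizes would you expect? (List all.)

The forward primer ATGATATTG matches the top strand at positions 15–23, 39–47.
The reverse primer's reverse complement is CAGACTTTGC, matching at positions 89–98.
Each forward site pairs with the reverse site to give a product ending at position 98: sizes 84, 60 bp.

84 bp, 60 bp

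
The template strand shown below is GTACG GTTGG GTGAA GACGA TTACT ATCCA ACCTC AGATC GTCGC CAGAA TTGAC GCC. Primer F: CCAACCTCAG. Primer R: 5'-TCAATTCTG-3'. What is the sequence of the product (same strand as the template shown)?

Forward primer CCAACCTCAG is found on the top strand at positions 28–37.
The reverse primer's reverse complement is CAGAATTGA, which matches the template at positions 46–54.
The product is the template from position 28 through 54 (27 bp).

5'-CCAACCTCAGATCGTCGCCAGAATTGA-3'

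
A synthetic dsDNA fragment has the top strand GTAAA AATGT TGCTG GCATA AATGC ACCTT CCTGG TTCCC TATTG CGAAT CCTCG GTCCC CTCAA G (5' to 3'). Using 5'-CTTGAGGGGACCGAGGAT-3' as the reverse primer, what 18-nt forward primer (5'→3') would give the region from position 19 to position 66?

The reverse primer's reverse complement ATCCTCGGTCCCCTCAAG matches the template at positions 49–66; the product starts at position 19.
The forward primer is identical to the top strand over positions 19–36: TAAATGCACCTTCCTGGT.

5'-TAAATGCACCTTCCTGGT-3'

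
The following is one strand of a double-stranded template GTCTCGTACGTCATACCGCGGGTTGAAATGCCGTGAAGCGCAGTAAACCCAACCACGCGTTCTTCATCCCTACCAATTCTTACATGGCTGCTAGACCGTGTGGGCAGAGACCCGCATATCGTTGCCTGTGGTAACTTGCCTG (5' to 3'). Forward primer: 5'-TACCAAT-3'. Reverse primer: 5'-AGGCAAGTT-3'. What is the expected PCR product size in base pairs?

71 bp

Forward primer TACCAAT is found on the top strand at positions 71–77.
Reverse complement of the reverse primer: AACTTGCCT. This occurs on the top strand at positions 133–141.
The product runs from position 71 to position 141, so its length is 141 − 71 + 1 = 71 bp.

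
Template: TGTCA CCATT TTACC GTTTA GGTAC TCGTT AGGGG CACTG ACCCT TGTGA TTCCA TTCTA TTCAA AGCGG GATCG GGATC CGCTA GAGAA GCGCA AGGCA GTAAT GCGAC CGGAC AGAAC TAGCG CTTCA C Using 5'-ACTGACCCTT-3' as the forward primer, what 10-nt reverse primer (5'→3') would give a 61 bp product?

5'-CTTGCGCTTC-3'

The forward primer binds at positions 37–46, so a 61 bp product ends at position 37 + 61 − 1 = 97.
The reverse primer anneals to the top strand over positions 88–97, i.e. to GAAGCGCAAG.
Its sequence written 5'→3' is the reverse complement: CTTGCGCTTC.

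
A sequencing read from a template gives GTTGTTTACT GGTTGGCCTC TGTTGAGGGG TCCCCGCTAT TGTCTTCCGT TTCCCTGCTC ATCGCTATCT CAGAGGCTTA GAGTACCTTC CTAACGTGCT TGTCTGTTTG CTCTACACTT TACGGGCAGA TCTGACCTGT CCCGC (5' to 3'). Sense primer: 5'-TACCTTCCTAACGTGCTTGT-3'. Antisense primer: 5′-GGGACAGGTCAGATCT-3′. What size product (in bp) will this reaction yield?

Forward primer TACCTTCCTAACGTGCTTGT is found on the top strand at positions 84–103.
Reverse complement of the reverse primer: AGATCTGACCTGTCCC. This occurs on the top strand at positions 128–143.
The product runs from position 84 to position 143, so its length is 143 − 84 + 1 = 60 bp.

60 bp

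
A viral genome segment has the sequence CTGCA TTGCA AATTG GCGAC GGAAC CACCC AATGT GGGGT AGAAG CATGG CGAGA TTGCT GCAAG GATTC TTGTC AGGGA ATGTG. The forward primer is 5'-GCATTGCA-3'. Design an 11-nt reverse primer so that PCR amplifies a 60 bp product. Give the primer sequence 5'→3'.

5'-GCAGCAATCTC-3'

The forward primer binds at positions 3–10, so a 60 bp product ends at position 3 + 60 − 1 = 62.
The reverse primer anneals to the top strand over positions 52–62, i.e. to GAGATTGCTGC.
Its sequence written 5'→3' is the reverse complement: GCAGCAATCTC.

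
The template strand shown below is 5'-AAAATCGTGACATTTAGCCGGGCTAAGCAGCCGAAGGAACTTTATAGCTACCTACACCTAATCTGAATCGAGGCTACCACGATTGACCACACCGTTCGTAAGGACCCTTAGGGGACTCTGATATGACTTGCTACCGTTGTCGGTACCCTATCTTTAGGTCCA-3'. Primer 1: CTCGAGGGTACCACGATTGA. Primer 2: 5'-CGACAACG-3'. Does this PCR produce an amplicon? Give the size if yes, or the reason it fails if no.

No product — primer 1 has no binding site in the template.

Primer 1 (CTCGAGGGTACCACGATTGA) does not match the top strand, and its reverse complement TCAATCGTGGTACCCTCGAG does not match either.
With no annealing site for primer 1, no amplification occurs.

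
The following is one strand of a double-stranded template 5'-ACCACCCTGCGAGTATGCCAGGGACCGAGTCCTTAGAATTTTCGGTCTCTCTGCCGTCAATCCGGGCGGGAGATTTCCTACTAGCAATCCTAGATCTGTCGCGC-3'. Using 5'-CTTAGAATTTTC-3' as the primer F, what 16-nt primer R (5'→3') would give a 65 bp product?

5'-GATCTAGGATTGCTAG-3'

The forward primer binds at positions 32–43, so a 65 bp product ends at position 32 + 65 − 1 = 96.
The reverse primer anneals to the top strand over positions 81–96, i.e. to CTAGCAATCCTAGATC.
Its sequence written 5'→3' is the reverse complement: GATCTAGGATTGCTAG.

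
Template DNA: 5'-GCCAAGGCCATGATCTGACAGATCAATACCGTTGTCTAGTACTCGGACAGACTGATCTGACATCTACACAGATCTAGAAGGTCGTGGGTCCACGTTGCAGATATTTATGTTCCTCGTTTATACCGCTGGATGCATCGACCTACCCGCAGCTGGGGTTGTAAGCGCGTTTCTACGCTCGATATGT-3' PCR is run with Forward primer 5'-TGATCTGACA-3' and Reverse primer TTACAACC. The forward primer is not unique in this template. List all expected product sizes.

The forward primer TGATCTGACA matches the top strand at positions 11–20, 53–62.
The reverse primer's reverse complement is GGTTGTAA, matching at positions 154–161.
Each forward site pairs with the reverse site to give a product ending at position 161: sizes 151, 109 bp.

151 bp, 109 bp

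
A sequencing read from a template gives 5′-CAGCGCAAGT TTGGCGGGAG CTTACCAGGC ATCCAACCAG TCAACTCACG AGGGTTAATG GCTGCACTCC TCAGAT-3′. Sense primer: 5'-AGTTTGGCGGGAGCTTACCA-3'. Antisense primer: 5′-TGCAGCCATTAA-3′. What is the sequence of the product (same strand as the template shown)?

Forward primer AGTTTGGCGGGAGCTTACCA is found on the top strand at positions 8–27.
Reverse complement of the reverse primer: TTAATGGCTGCA. This occurs on the top strand at positions 55–66.
The product is the template from position 8 through 66 (59 bp).

5'-AGTTTGGCGGGAGCTTACCAGGCATCCAACCAGTCAACTCACGAGGGTTAATGGCTGCA-3'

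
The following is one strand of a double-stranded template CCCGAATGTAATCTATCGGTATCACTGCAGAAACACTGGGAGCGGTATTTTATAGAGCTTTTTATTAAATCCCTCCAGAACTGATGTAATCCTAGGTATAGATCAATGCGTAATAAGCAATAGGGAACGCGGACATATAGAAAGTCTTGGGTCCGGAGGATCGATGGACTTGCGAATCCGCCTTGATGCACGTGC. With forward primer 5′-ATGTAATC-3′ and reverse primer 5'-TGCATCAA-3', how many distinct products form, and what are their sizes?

Two products: 185 bp, 107 bp

The forward primer ATGTAATC matches the top strand at positions 6–13, 84–91.
The reverse primer's reverse complement is TTGATGCA, matching at positions 183–190.
Each forward site pairs with the reverse site to give a product ending at position 190: sizes 185, 107 bp.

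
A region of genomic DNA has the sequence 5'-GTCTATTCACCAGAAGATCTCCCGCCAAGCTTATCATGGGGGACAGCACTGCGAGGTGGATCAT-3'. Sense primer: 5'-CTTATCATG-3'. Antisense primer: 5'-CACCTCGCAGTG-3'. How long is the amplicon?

29 bp

Scanning the template, CTTATCATG occurs at positions 30–38; this primer anneals to the bottom strand there with its 3' end pointing downstream.
Taking the reverse complement of CACCTCGCAGTG gives CACTGCGAGGTG, found at positions 47–58 on the template; the primer anneals here to the top strand with its 3' end pointing upstream.
Product length = (reverse-primer end) − (forward-primer start) + 1 = 58 − 30 + 1 = 29 bp.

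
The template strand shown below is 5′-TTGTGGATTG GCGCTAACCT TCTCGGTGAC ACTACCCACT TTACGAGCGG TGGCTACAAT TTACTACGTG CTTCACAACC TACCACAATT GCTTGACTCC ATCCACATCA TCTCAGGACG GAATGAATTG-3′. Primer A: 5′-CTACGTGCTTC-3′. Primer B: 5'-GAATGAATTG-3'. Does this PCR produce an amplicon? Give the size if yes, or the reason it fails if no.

No product — both primers anneal to the same strand and extend in the same direction.

Primer A (CTACGTGCTTC) matches the top strand at positions 64–74 (3' end points downstream).
Primer B (GAATGAATTG) also matches the top strand directly, at positions 121–130 — its reverse complement CAATTCATTC is not present.
Both primers anneal to the bottom strand with 3' ends pointing the same way, so neither can prime synthesis back toward the other.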